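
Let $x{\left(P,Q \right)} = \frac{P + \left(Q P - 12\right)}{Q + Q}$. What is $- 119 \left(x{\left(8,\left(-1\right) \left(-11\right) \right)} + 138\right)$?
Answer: $- \frac{185640}{11} \approx -16876.0$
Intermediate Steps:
$x{\left(P,Q \right)} = \frac{-12 + P + P Q}{2 Q}$ ($x{\left(P,Q \right)} = \frac{P + \left(P Q - 12\right)}{2 Q} = \left(P + \left(-12 + P Q\right)\right) \frac{1}{2 Q} = \left(-12 + P + P Q\right) \frac{1}{2 Q} = \frac{-12 + P + P Q}{2 Q}$)
$- 119 \left(x{\left(8,\left(-1\right) \left(-11\right) \right)} + 138\right) = - 119 \left(\frac{-12 + 8 + 8 \left(\left(-1\right) \left(-11\right)\right)}{2 \left(\left(-1\right) \left(-11\right)\right)} + 138\right) = - 119 \left(\frac{-12 + 8 + 8 \cdot 11}{2 \cdot 11} + 138\right) = - 119 \left(\frac{1}{2} \cdot \frac{1}{11} \left(-12 + 8 + 88\right) + 138\right) = - 119 \left(\frac{1}{2} \cdot \frac{1}{11} \cdot 84 + 138\right) = - 119 \left(\frac{42}{11} + 138\right) = \left(-119\right) \frac{1560}{11} = - \frac{185640}{11}$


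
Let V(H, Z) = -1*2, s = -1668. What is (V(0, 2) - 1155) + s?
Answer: -2825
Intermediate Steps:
V(H, Z) = -2
(V(0, 2) - 1155) + s = (-2 - 1155) - 1668 = -1157 - 1668 = -2825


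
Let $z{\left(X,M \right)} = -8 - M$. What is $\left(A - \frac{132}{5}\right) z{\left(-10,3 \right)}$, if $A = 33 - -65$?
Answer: $- \frac{3938}{5} \approx -787.6$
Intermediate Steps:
$A = 98$ ($A = 33 + 65 = 98$)
$\left(A - \frac{132}{5}\right) z{\left(-10,3 \right)} = \left(98 - \frac{132}{5}\right) \left(-8 - 3\right) = \left(98 - \frac{132}{5}\right) \left(-11\right) = \frac{358}{5} \left(-11\right) = - \frac{3938}{5}$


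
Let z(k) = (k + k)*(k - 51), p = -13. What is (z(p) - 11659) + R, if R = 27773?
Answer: 17778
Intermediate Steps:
z(k) = 2*k*(-51 + k) (z(k) = (2*k)*(-51 + k) = 2*k*(-51 + k))
(z(p) - 11659) + R = (2*(-13)*(-51 - 13) - 11659) + 27773 = (2*(-13)*(-64) - 11659) + 27773 = (1664 - 11659) + 27773 = -9995 + 27773 = 17778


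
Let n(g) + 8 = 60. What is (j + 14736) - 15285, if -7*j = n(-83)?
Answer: -3895/7 ≈ -556.43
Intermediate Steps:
n(g) = 52 (n(g) = -8 + 60 = 52)
j = -52/7 (j = -⅐*52 = -52/7 ≈ -7.4286)
(j + 14736) - 15285 = (-52/7 + 14736) - 15285 = 103100/7 - 15285 = -3895/7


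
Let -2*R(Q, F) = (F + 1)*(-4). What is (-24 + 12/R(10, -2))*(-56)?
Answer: 1680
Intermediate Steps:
R(Q, F) = 2 + 2*F (R(Q, F) = -(F + 1)*(-4)/2 = -(1 + F)*(-4)/2 = -(-4 - 4*F)/2 = 2 + 2*F)
(-24 + 12/R(10, -2))*(-56) = (-24 + 12/(2 + 2*(-2)))*(-56) = (-24 + 12/(2 - 4))*(-56) = (-24 + 12/(-2))*(-56) = (-24 + 12*(-1/2))*(-56) = (-24 - 6)*(-56) = -30*(-56) = 1680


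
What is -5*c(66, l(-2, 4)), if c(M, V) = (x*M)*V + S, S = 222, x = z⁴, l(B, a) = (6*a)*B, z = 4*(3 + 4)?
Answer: 9736149930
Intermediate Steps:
z = 28 (z = 4*7 = 28)
l(B, a) = 6*B*a
x = 614656 (x = 28⁴ = 614656)
c(M, V) = 222 + 614656*M*V (c(M, V) = (614656*M)*V + 222 = 614656*M*V + 222 = 222 + 614656*M*V)
-5*c(66, l(-2, 4)) = -5*(222 + 614656*66*(6*(-2)*4)) = -5*(222 + 614656*66*(-48)) = -5*(222 - 1947230208) = -5*(-1947229986) = 9736149930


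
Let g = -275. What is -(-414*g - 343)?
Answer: -113507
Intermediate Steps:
-(-414*g - 343) = -(-414*(-275) - 343) = -(113850 - 343) = -1*113507 = -113507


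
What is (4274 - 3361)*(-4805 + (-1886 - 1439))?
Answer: -7422690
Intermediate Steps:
(4274 - 3361)*(-4805 + (-1886 - 1439)) = 913*(-4805 - 3325) = 913*(-8130) = -7422690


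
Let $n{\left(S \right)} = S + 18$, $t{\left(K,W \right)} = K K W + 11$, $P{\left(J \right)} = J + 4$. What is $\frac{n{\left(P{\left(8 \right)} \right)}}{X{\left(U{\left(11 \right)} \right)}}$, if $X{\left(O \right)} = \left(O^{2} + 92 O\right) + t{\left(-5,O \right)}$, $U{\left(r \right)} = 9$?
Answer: $\frac{6}{229} \approx 0.026201$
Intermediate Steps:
$P{\left(J \right)} = 4 + J$
$t{\left(K,W \right)} = 11 + W K^{2}$ ($t{\left(K,W \right)} = K^{2} W + 11 = W K^{2} + 11 = 11 + W K^{2}$)
$n{\left(S \right)} = 18 + S$
$X{\left(O \right)} = 11 + O^{2} + 117 O$ ($X{\left(O \right)} = \left(O^{2} + 92 O\right) + \left(11 + O \left(-5\right)^{2}\right) = \left(O^{2} + 92 O\right) + \left(11 + O 25\right) = \left(O^{2} + 92 O\right) + \left(11 + 25 O\right) = 11 + O^{2} + 117 O$)
$\frac{n{\left(P{\left(8 \right)} \right)}}{X{\left(U{\left(11 \right)} \right)}} = \frac{18 + \left(4 + 8\right)}{11 + 9^{2} + 117 \cdot 9} = \frac{18 + 12}{11 + 81 + 1053} = \frac{30}{1145} = 30 \cdot \frac{1}{1145} = \frac{6}{229}$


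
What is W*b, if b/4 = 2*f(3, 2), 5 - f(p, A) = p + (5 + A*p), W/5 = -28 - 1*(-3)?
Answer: 9000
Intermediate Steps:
W = -125 (W = 5*(-28 - 1*(-3)) = 5*(-28 + 3) = 5*(-25) = -125)
f(p, A) = -p - A*p (f(p, A) = 5 - (p + (5 + A*p)) = 5 - (5 + p + A*p) = 5 + (-5 - p - A*p) = -p - A*p)
b = -72 (b = 4*(2*(-1*3*(1 + 2))) = 4*(2*(-1*3*3)) = 4*(2*(-9)) = 4*(-18) = -72)
W*b = -125*(-72) = 9000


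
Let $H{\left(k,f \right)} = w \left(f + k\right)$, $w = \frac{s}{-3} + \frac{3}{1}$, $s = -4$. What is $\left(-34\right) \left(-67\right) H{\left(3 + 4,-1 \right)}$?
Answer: $59228$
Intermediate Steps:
$w = \frac{13}{3}$ ($w = - \frac{4}{-3} + \frac{3}{1} = \left(-4\right) \left(- \frac{1}{3}\right) + 3 \cdot 1 = \frac{4}{3} + 3 = \frac{13}{3} \approx 4.3333$)
$H{\left(k,f \right)} = \frac{13 f}{3} + \frac{13 k}{3}$ ($H{\left(k,f \right)} = \frac{13 \left(f + k\right)}{3} = \frac{13 f}{3} + \frac{13 k}{3}$)
$\left(-34\right) \left(-67\right) H{\left(3 + 4,-1 \right)} = \left(-34\right) \left(-67\right) \left(\frac{13}{3} \left(-1\right) + \frac{13 \left(3 + 4\right)}{3}\right) = 2278 \left(- \frac{13}{3} + \frac{13}{3} \cdot 7\right) = 2278 \left(- \frac{13}{3} + \frac{91}{3}\right) = 2278 \cdot 26 = 59228$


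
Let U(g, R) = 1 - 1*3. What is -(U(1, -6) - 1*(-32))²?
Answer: -900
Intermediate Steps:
U(g, R) = -2 (U(g, R) = 1 - 3 = -2)
-(U(1, -6) - 1*(-32))² = -(-2 - 1*(-32))² = -(-2 + 32)² = -1*30² = -1*900 = -900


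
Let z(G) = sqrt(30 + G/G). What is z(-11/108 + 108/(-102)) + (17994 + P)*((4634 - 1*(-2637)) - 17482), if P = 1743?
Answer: -201534507 + sqrt(31) ≈ -2.0153e+8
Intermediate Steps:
z(G) = sqrt(31) (z(G) = sqrt(30 + 1) = sqrt(31))
z(-11/108 + 108/(-102)) + (17994 + P)*((4634 - 1*(-2637)) - 17482) = sqrt(31) + (17994 + 1743)*((4634 - 1*(-2637)) - 17482) = sqrt(31) + 19737*((4634 + 2637) - 17482) = sqrt(31) + 19737*(7271 - 17482) = sqrt(31) + 19737*(-10211) = sqrt(31) - 201534507 = -201534507 + sqrt(31)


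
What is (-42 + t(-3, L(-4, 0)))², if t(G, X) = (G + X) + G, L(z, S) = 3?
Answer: 2025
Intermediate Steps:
t(G, X) = X + 2*G
(-42 + t(-3, L(-4, 0)))² = (-42 + (3 + 2*(-3)))² = (-42 + (3 - 6))² = (-42 - 3)² = (-45)² = 2025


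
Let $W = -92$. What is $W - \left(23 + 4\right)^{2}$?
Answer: $-821$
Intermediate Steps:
$W - \left(23 + 4\right)^{2} = -92 - \left(23 + 4\right)^{2} = -92 - 27^{2} = -92 - 729 = -821$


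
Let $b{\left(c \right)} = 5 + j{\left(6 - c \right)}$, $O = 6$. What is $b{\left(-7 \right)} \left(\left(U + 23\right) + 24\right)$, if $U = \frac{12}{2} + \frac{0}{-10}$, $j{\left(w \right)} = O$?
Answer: $583$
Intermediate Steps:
$j{\left(w \right)} = 6$
$b{\left(c \right)} = 11$ ($b{\left(c \right)} = 5 + 6 = 11$)
$U = 6$ ($U = 12 \cdot \frac{1}{2} + 0 \left(- \frac{1}{10}\right) = 6 + 0 = 6$)
$b{\left(-7 \right)} \left(\left(U + 23\right) + 24\right) = 11 \left(\left(6 + 23\right) + 24\right) = 11 \left(29 + 24\right) = 11 \cdot 53 = 583$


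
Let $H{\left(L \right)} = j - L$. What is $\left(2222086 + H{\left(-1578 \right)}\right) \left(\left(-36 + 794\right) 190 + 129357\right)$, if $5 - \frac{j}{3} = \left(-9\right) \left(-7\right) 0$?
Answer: $607902693983$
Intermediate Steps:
$j = 15$ ($j = 15 - 3 \left(-9\right) \left(-7\right) 0 = 15 - 3 \cdot 63 \cdot 0 = 15 - 0 = 15 + 0 = 15$)
$H{\left(L \right)} = 15 - L$
$\left(2222086 + H{\left(-1578 \right)}\right) \left(\left(-36 + 794\right) 190 + 129357\right) = \left(2222086 + \left(15 - -1578\right)\right) \left(\left(-36 + 794\right) 190 + 129357\right) = \left(2222086 + \left(15 + 1578\right)\right) \left(758 \cdot 190 + 129357\right) = \left(2222086 + 1593\right) \left(144020 + 129357\right) = 2223679 \cdot 273377 = 607902693983$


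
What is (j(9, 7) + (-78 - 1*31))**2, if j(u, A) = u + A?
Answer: 8649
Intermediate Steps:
j(u, A) = A + u
(j(9, 7) + (-78 - 1*31))**2 = ((7 + 9) + (-78 - 1*31))**2 = (16 + (-78 - 31))**2 = (16 - 109)**2 = (-93)**2 = 8649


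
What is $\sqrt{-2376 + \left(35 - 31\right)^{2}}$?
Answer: $2 i \sqrt{590} \approx 48.58 i$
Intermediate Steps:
$\sqrt{-2376 + \left(35 - 31\right)^{2}} = \sqrt{-2376 + 4^{2}} = \sqrt{-2376 + 16} = \sqrt{-2360} = 2 i \sqrt{590}$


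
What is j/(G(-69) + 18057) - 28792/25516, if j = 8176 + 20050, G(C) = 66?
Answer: 49604300/115606617 ≈ 0.42908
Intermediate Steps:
j = 28226
j/(G(-69) + 18057) - 28792/25516 = 28226/(66 + 18057) - 28792/25516 = 28226/18123 - 28792*1/25516 = 28226*(1/18123) - 7198/6379 = 28226/18123 - 7198/6379 = 49604300/115606617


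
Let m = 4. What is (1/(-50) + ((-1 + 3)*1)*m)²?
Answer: 159201/2500 ≈ 63.680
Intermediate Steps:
(1/(-50) + ((-1 + 3)*1)*m)² = (1/(-50) + ((-1 + 3)*1)*4)² = (-1/50 + (2*1)*4)² = (-1/50 + 2*4)² = (-1/50 + 8)² = (399/50)² = 159201/2500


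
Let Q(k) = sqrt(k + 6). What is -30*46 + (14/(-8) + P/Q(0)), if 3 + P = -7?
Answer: -5527/4 - 5*sqrt(6)/3 ≈ -1385.8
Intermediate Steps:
P = -10 (P = -3 - 7 = -10)
Q(k) = sqrt(6 + k)
-30*46 + (14/(-8) + P/Q(0)) = -30*46 + (14/(-8) - 10/sqrt(6 + 0)) = -1380 + (14*(-1/8) - 10*sqrt(6)/6) = -1380 + (-7/4 - 5*sqrt(6)/3) = -5527/4 - 5*sqrt(6)/3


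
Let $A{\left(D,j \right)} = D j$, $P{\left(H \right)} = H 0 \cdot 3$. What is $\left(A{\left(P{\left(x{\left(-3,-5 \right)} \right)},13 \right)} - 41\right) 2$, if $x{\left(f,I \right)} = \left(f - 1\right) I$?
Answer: $-82$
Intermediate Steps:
$x{\left(f,I \right)} = I \left(-1 + f\right)$ ($x{\left(f,I \right)} = \left(-1 + f\right) I = I \left(-1 + f\right)$)
$P{\left(H \right)} = 0$ ($P{\left(H \right)} = 0 \cdot 3 = 0$)
$\left(A{\left(P{\left(x{\left(-3,-5 \right)} \right)},13 \right)} - 41\right) 2 = \left(0 \cdot 13 - 41\right) 2 = \left(0 - 41\right) 2 = \left(-41\right) 2 = -82$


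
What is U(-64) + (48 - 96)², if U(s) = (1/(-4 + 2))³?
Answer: 18431/8 ≈ 2303.9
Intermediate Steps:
U(s) = -⅛ (U(s) = (1/(-2))³ = (-½)³ = -⅛)
U(-64) + (48 - 96)² = -⅛ + (48 - 96)² = -⅛ + (-48)² = -⅛ + 2304 = 18431/8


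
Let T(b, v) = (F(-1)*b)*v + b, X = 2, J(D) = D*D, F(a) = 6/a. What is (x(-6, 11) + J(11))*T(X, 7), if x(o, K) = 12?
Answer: -10906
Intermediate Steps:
J(D) = D**2
T(b, v) = b - 6*b*v (T(b, v) = ((6/(-1))*b)*v + b = ((6*(-1))*b)*v + b = (-6*b)*v + b = -6*b*v + b = b - 6*b*v)
(x(-6, 11) + J(11))*T(X, 7) = (12 + 11**2)*(2*(1 - 6*7)) = (12 + 121)*(2*(1 - 42)) = 133*(2*(-41)) = 133*(-82) = -10906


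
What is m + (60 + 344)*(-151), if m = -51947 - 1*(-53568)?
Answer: -59383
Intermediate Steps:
m = 1621 (m = -51947 + 53568 = 1621)
m + (60 + 344)*(-151) = 1621 + (60 + 344)*(-151) = 1621 + 404*(-151) = 1621 - 61004 = -59383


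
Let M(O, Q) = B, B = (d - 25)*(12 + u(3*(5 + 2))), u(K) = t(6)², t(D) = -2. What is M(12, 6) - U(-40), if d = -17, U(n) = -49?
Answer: -623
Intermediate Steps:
u(K) = 4 (u(K) = (-2)² = 4)
B = -672 (B = (-17 - 25)*(12 + 4) = -42*16 = -672)
M(O, Q) = -672
M(12, 6) - U(-40) = -672 - 1*(-49) = -672 + 49 = -623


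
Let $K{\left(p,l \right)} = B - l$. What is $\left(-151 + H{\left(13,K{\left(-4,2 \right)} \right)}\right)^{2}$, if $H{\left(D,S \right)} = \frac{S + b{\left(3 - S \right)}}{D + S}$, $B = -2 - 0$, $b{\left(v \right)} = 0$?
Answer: $\frac{1857769}{81} \approx 22935.0$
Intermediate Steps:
$B = -2$ ($B = -2 + 0 = -2$)
$K{\left(p,l \right)} = -2 - l$
$H{\left(D,S \right)} = \frac{S}{D + S}$ ($H{\left(D,S \right)} = \frac{S + 0}{D + S} = \frac{S}{D + S}$)
$\left(-151 + H{\left(13,K{\left(-4,2 \right)} \right)}\right)^{2} = \left(-151 + \frac{-2 - 2}{13 - 4}\right)^{2} = \left(-151 - \frac{4}{13 - 4}\right)^{2} = \left(-151 - \frac{4}{9}\right)^{2} = \left(- \frac{1363}{9}\right)^{2} = \frac{1857769}{81}$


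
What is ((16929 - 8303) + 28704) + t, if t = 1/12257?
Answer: 457553811/12257 ≈ 37330.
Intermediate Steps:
t = 1/12257 ≈ 8.1586e-5
((16929 - 8303) + 28704) + t = ((16929 - 8303) + 28704) + 1/12257 = (8626 + 28704) + 1/12257 = 37330 + 1/12257 = 457553811/12257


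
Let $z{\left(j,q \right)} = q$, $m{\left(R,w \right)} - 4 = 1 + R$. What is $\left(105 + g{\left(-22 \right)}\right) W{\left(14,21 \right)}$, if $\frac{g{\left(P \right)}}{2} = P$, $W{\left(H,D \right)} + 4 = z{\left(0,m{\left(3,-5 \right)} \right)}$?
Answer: $244$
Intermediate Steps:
$m{\left(R,w \right)} = 5 + R$ ($m{\left(R,w \right)} = 4 + \left(1 + R\right) = 5 + R$)
$W{\left(H,D \right)} = 4$ ($W{\left(H,D \right)} = -4 + \left(5 + 3\right) = -4 + 8 = 4$)
$g{\left(P \right)} = 2 P$
$\left(105 + g{\left(-22 \right)}\right) W{\left(14,21 \right)} = \left(105 + 2 \left(-22\right)\right) 4 = \left(105 - 44\right) 4 = 61 \cdot 4 = 244$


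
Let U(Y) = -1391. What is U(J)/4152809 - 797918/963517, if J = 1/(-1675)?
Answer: -3314941303809/4001302069253 ≈ -0.82847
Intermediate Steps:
J = -1/1675 ≈ -0.00059702
U(J)/4152809 - 797918/963517 = -1391/4152809 - 797918/963517 = -3314941303809/4001302069253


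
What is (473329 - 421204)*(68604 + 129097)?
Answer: 10305164625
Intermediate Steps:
(473329 - 421204)*(68604 + 129097) = 52125*197701 = 10305164625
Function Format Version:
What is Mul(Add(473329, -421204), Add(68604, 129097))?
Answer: 10305164625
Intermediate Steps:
Mul(Add(473329, -421204), Add(68604, 129097)) = Mul(52125, 197701) = 10305164625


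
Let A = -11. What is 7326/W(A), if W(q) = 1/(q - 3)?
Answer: -102564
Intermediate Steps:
W(q) = 1/(-3 + q)
7326/W(A) = 7326/(1/(-3 - 11)) = 7326/(1/(-14)) = 7326/(-1/14) = 7326*(-14) = -102564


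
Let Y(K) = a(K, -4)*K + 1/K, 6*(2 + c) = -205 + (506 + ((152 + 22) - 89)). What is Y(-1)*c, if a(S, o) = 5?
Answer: -374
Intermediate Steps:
c = 187/3 (c = -2 + (-205 + (506 + ((152 + 22) - 89)))/6 = -2 + (-205 + (506 + (174 - 89)))/6 = -2 + (-205 + (506 + 85))/6 = -2 + (-205 + 591)/6 = -2 + (1/6)*386 = -2 + 193/3 = 187/3 ≈ 62.333)
Y(K) = 1/K + 5*K (Y(K) = 5*K + 1/K = 1/K + 5*K)
Y(-1)*c = (1/(-1) + 5*(-1))*(187/3) = (-1 - 5)*(187/3) = -6*187/3 = -374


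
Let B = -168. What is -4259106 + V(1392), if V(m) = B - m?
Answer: -4260666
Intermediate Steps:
V(m) = -168 - m
-4259106 + V(1392) = -4259106 + (-168 - 1*1392) = -4259106 + (-168 - 1392) = -4259106 - 1560 = -4260666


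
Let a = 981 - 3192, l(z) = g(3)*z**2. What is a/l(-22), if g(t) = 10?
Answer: -201/440 ≈ -0.45682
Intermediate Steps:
l(z) = 10*z**2
a = -2211
a/l(-22) = -2211/(10*(-22)**2) = -2211/(10*484) = -2211/4840 = -2211*1/4840 = -201/440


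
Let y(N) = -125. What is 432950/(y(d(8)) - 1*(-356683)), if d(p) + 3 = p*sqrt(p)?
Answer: 216475/178279 ≈ 1.2142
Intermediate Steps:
d(p) = -3 + p**(3/2) (d(p) = -3 + p*sqrt(p) = -3 + p**(3/2))
432950/(y(d(8)) - 1*(-356683)) = 432950/(-125 - 1*(-356683)) = 432950/(-125 + 356683) = 432950/356558 = 432950*(1/356558) = 216475/178279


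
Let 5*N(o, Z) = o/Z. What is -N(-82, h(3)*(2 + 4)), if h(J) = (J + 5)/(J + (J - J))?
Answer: 41/40 ≈ 1.0250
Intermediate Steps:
h(J) = (5 + J)/J (h(J) = (5 + J)/(J + 0) = (5 + J)/J)
N(o, Z) = o/(5*Z) (N(o, Z) = (o/Z)/5 = o/(5*Z))
-N(-82, h(3)*(2 + 4)) = -(-82)/(5*(((5 + 3)/3)*(2 + 4))) = -(-82)/(5*(((⅓)*8)*6)) = -(-82)/(5*((8/3)*6)) = -(-82)/(5*16) = -1*(-41/40) = 41/40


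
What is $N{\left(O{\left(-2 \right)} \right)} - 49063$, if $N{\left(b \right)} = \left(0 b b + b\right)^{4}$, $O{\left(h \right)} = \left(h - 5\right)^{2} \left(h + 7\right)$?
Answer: $3602951562$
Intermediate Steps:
$O{\left(h \right)} = \left(-5 + h\right)^{2} \left(7 + h\right)$
$N{\left(b \right)} = b^{4}$ ($N{\left(b \right)} = \left(0 b + b\right)^{4} = \left(0 + b\right)^{4} = b^{4}$)
$N{\left(O{\left(-2 \right)} \right)} - 49063 = \left(\left(-5 - 2\right)^{2} \left(7 - 2\right)\right)^{4} - 49063 = \left(\left(-7\right)^{2} \cdot 5\right)^{4} - 49063 = \left(49 \cdot 5\right)^{4} - 49063 = 245^{4} - 49063 = 3603000625 - 49063 = 3602951562$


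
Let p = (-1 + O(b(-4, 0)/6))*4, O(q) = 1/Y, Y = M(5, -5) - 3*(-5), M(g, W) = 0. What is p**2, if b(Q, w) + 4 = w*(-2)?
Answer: 3136/225 ≈ 13.938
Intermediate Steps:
b(Q, w) = -4 - 2*w (b(Q, w) = -4 + w*(-2) = -4 - 2*w)
Y = 15 (Y = 0 - 3*(-5) = 0 + 15 = 15)
O(q) = 1/15
p = -56/15 (p = (-1 + 1/15)*4 = -14/15*4 = -56/15 ≈ -3.7333)
p**2 = (-56/15)**2 = 3136/225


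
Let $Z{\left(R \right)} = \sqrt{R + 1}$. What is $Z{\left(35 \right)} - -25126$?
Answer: $25132$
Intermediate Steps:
$Z{\left(R \right)} = \sqrt{1 + R}$
$Z{\left(35 \right)} - -25126 = \sqrt{1 + 35} - -25126 = \sqrt{36} + 25126 = 6 + 25126 = 25132$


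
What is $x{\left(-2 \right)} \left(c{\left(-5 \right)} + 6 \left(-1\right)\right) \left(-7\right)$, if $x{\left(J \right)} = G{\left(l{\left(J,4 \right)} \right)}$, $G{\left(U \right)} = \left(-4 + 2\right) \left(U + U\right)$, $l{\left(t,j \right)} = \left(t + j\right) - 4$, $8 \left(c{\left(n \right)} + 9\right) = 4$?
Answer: $812$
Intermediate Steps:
$c{\left(n \right)} = - \frac{17}{2}$ ($c{\left(n \right)} = -9 + \frac{1}{8} \cdot 4 = -9 + \frac{1}{2} = - \frac{17}{2}$)
$l{\left(t,j \right)} = -4 + j + t$ ($l{\left(t,j \right)} = \left(j + t\right) - 4 = -4 + j + t$)
$G{\left(U \right)} = - 4 U$ ($G{\left(U \right)} = - 2 \cdot 2 U = - 4 U$)
$x{\left(J \right)} = - 4 J$ ($x{\left(J \right)} = - 4 \left(-4 + 4 + J\right) = - 4 J$)
$x{\left(-2 \right)} \left(c{\left(-5 \right)} + 6 \left(-1\right)\right) \left(-7\right) = \left(-4\right) \left(-2\right) \left(- \frac{17}{2} + 6 \left(-1\right)\right) \left(-7\right) = 8 \left(- \frac{17}{2} - 6\right) \left(-7\right) = 8 \left(- \frac{29}{2}\right) \left(-7\right) = \left(-116\right) \left(-7\right) = 812$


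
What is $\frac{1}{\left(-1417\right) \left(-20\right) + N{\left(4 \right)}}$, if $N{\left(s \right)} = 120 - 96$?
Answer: $\frac{1}{28364} \approx 3.5256 \cdot 10^{-5}$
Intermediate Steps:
$N{\left(s \right)} = 24$ ($N{\left(s \right)} = 120 - 96 = 24$)
$\frac{1}{\left(-1417\right) \left(-20\right) + N{\left(4 \right)}} = \frac{1}{\left(-1417\right) \left(-20\right) + 24} = \frac{1}{28340 + 24} = \frac{1}{28364}$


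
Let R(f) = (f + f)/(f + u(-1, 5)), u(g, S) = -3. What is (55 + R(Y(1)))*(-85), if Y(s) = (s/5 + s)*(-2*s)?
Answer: -42755/9 ≈ -4750.6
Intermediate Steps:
Y(s) = -12*s**2/5 (Y(s) = (s*(1/5) + s)*(-2*s) = (s/5 + s)*(-2*s) = (6*s/5)*(-2*s) = -12*s**2/5)
R(f) = 2*f/(-3 + f) (R(f) = (f + f)/(f - 3) = (2*f)/(-3 + f) = 2*f/(-3 + f))
(55 + R(Y(1)))*(-85) = (55 + 2*(-12/5*1**2)/(-3 - 12/5*1**2))*(-85) = (55 + 2*(-12/5*1)/(-3 - 12/5*1))*(-85) = (55 + 2*(-12/5)/(-3 - 12/5))*(-85) = (55 + 2*(-12/5)/(-27/5))*(-85) = (55 + 2*(-12/5)*(-5/27))*(-85) = (55 + 8/9)*(-85) = (503/9)*(-85) = -42755/9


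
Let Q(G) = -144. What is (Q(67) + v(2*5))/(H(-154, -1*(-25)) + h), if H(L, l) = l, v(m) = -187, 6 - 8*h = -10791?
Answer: -2648/10997 ≈ -0.24079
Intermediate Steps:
h = 10797/8 (h = 3/4 - 1/8*(-10791) = 3/4 + 10791/8 = 10797/8 ≈ 1349.6)
(Q(67) + v(2*5))/(H(-154, -1*(-25)) + h) = (-144 - 187)/(-1*(-25) + 10797/8) = -331/(25 + 10797/8) = -331/10997/8 = -331*8/10997 = -2648/10997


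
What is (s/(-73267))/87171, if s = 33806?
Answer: -33806/6386757657 ≈ -5.2931e-6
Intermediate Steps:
(s/(-73267))/87171 = (33806/(-73267))/87171 = (33806*(-1/73267))*(1/87171) = -33806/73267*1/87171 = -33806/6386757657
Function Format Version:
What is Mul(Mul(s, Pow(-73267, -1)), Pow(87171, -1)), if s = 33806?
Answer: Rational(-33806, 6386757657) ≈ -5.2931e-6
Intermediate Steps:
Mul(Mul(s, Pow(-73267, -1)), Pow(87171, -1)) = Mul(Mul(33806, Pow(-73267, -1)), Pow(87171, -1)) = Mul(Mul(33806, Rational(-1, 73267)), Rational(1, 87171)) = Mul(Rational(-33806, 73267), Rational(1, 87171)) = Rational(-33806, 6386757657)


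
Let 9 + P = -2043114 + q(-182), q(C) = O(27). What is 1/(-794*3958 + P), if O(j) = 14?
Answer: -1/5185761 ≈ -1.9284e-7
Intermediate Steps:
q(C) = 14
P = -2043109 (P = -9 + (-2043114 + 14) = -9 - 2043100 = -2043109)
1/(-794*3958 + P) = 1/(-794*3958 - 2043109) = 1/(-3142652 - 2043109) = 1/(-5185761) = -1/5185761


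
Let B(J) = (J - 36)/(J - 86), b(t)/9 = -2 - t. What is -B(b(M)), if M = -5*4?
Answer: -63/38 ≈ -1.6579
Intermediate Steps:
M = -20
b(t) = -18 - 9*t (b(t) = 9*(-2 - t) = -18 - 9*t)
B(J) = (-36 + J)/(-86 + J)
-B(b(M)) = -(-36 + (-18 - 9*(-20)))/(-86 + (-18 - 9*(-20))) = -(-36 + (-18 + 180))/(-86 + (-18 + 180)) = -(-36 + 162)/(-86 + 162) = -126/76 = -1*63/38 = -63/38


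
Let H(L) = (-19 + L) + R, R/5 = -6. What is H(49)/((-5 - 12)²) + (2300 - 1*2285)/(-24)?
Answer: -5/8 ≈ -0.62500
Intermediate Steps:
R = -30 (R = 5*(-6) = -30)
H(L) = -49 + L (H(L) = (-19 + L) - 30 = -49 + L)
H(49)/((-5 - 12)²) + (2300 - 1*2285)/(-24) = (-49 + 49)/((-5 - 12)²) + (2300 - 1*2285)/(-24) = 0/((-17)²) + (2300 - 2285)*(-1/24) = 0/289 + 15*(-1/24) = 0*(1/289) - 5/8 = 0 - 5/8 = -5/8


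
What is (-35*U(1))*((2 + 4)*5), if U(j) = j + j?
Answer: -2100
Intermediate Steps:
U(j) = 2*j
(-35*U(1))*((2 + 4)*5) = (-70)*((2 + 4)*5) = (-35*2)*(6*5) = -70*30 = -2100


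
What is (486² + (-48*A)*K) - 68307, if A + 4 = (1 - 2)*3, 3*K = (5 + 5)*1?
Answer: 169009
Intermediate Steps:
K = 10/3 (K = ((5 + 5)*1)/3 = (10*1)/3 = (⅓)*10 = 10/3 ≈ 3.3333)
A = -7 (A = -4 + (1 - 2)*3 = -4 - 1*3 = -4 - 3 = -7)
(486² + (-48*A)*K) - 68307 = (486² - 48*(-7)*(10/3)) - 68307 = (236196 + 336*(10/3)) - 68307 = (236196 + 1120) - 68307 = 237316 - 68307 = 169009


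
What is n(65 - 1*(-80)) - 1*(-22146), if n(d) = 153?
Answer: 22299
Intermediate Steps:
n(65 - 1*(-80)) - 1*(-22146) = 153 - 1*(-22146) = 153 + 22146 = 22299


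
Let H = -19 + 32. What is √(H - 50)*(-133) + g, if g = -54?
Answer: -54 - 133*I*√37 ≈ -54.0 - 809.01*I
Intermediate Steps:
H = 13
√(H - 50)*(-133) + g = √(13 - 50)*(-133) - 54 = √(-37)*(-133) - 54 = (I*√37)*(-133) - 54 = -133*I*√37 - 54 = -54 - 133*I*√37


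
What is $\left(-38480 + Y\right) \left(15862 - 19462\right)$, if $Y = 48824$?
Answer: $-37238400$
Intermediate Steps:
$\left(-38480 + Y\right) \left(15862 - 19462\right) = \left(-38480 + 48824\right) \left(15862 - 19462\right) = 10344 \left(-3600\right) = -37238400$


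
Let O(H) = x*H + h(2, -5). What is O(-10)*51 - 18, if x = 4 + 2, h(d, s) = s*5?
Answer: -4353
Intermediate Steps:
h(d, s) = 5*s
x = 6
O(H) = -25 + 6*H (O(H) = 6*H + 5*(-5) = 6*H - 25 = -25 + 6*H)
O(-10)*51 - 18 = (-25 + 6*(-10))*51 - 18 = (-25 - 60)*51 - 18 = -85*51 - 18 = -4335 - 18 = -4353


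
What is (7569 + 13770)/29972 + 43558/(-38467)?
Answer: -484673063/1152932924 ≈ -0.42038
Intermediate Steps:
(7569 + 13770)/29972 + 43558/(-38467) = 21339*(1/29972) + 43558*(-1/38467) = 21339/29972 - 43558/38467 = -484673063/1152932924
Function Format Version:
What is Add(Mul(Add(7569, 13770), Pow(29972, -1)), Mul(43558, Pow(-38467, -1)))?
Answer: Rational(-484673063, 1152932924) ≈ -0.42038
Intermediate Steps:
Add(Mul(Add(7569, 13770), Pow(29972, -1)), Mul(43558, Pow(-38467, -1))) = Add(Mul(21339, Rational(1, 29972)), Mul(43558, Rational(-1, 38467))) = Add(Rational(21339, 29972), Rational(-43558, 38467)) = Rational(-484673063, 1152932924)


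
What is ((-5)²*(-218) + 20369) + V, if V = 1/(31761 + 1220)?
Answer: 492043540/32981 ≈ 14919.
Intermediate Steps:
V = 1/32981 ≈ 3.0320e-5
((-5)²*(-218) + 20369) + V = ((-5)²*(-218) + 20369) + 1/32981 = (25*(-218) + 20369) + 1/32981 = (-5450 + 20369) + 1/32981 = 14919 + 1/32981 = 492043540/32981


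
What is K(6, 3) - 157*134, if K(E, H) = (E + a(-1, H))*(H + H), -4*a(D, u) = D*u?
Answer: -41995/2 ≈ -20998.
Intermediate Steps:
a(D, u) = -D*u/4
K(E, H) = 2*H*(E + H/4) (K(E, H) = (E - ¼*(-1)*H)*(H + H) = (E + H/4)*(2*H) = 2*H*(E + H/4))
K(6, 3) - 157*134 = (½)*3*(3 + 4*6) - 157*134 = (½)*3*(3 + 24) - 21038 = (½)*3*27 - 21038 = 81/2 - 21038 = -41995/2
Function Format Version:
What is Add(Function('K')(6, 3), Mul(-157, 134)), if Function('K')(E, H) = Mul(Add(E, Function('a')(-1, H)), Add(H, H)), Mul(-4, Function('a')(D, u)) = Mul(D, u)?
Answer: Rational(-41995, 2) ≈ -20998.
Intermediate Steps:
Function('a')(D, u) = Mul(Rational(-1, 4), D, u) (Function('a')(D, u) = Mul(Rational(-1, 4), Mul(D, u)) = Mul(Rational(-1, 4), D, u))
Function('K')(E, H) = Mul(2, H, Add(E, Mul(Rational(1, 4), H))) (Function('K')(E, H) = Mul(Add(E, Mul(Rational(-1, 4), -1, H)), Add(H, H)) = Mul(Add(E, Mul(Rational(1, 4), H)), Mul(2, H)) = Mul(2, H, Add(E, Mul(Rational(1, 4), H))))
Add(Function('K')(6, 3), Mul(-157, 134)) = Add(Mul(Rational(1, 2), 3, Add(3, Mul(4, 6))), Mul(-157, 134)) = Add(Mul(Rational(1, 2), 3, Add(3, 24)), -21038) = Add(Mul(Rational(1, 2), 3, 27), -21038) = Add(Rational(81, 2), -21038) = Rational(-41995, 2)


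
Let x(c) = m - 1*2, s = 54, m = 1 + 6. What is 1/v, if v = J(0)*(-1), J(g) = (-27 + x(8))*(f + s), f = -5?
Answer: 1/1078 ≈ 0.00092764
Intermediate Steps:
m = 7
x(c) = 5 (x(c) = 7 - 1*2 = 7 - 2 = 5)
J(g) = -1078 (J(g) = (-27 + 5)*(-5 + 54) = -22*49 = -1078)
v = 1078 (v = -1078*(-1) = 1078)
1/v = 1/1078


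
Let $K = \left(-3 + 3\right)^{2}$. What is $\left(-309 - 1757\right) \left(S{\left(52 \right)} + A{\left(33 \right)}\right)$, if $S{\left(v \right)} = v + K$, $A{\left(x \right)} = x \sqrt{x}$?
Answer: $-107432 - 68178 \sqrt{33} \approx -4.9909 \cdot 10^{5}$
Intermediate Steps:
$K = 0$ ($K = 0^{2} = 0$)
$A{\left(x \right)} = x^{\frac{3}{2}}$
$S{\left(v \right)} = v$ ($S{\left(v \right)} = v + 0 = v$)
$\left(-309 - 1757\right) \left(S{\left(52 \right)} + A{\left(33 \right)}\right) = \left(-309 - 1757\right) \left(52 + 33^{\frac{3}{2}}\right) = \left(-309 - 1757\right) \left(52 + 33 \sqrt{33}\right) = - 2066 \left(52 + 33 \sqrt{33}\right) = -107432 - 68178 \sqrt{33}$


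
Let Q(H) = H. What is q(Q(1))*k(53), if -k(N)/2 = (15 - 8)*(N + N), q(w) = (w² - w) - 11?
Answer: 16324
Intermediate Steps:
q(w) = -11 + w² - w
k(N) = -28*N (k(N) = -2*(15 - 8)*(N + N) = -14*2*N = -28*N)
q(Q(1))*k(53) = (-11 + 1² - 1*1)*(-28*53) = (-11 + 1 - 1)*(-1484) = -11*(-1484) = 16324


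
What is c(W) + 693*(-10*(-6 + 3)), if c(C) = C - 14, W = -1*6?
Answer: 20770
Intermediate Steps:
W = -6
c(C) = -14 + C
c(W) + 693*(-10*(-6 + 3)) = (-14 - 6) + 693*(-10*(-6 + 3)) = -20 + 693*(-10*(-3)) = -20 + 693*30 = -20 + 20790 = 20770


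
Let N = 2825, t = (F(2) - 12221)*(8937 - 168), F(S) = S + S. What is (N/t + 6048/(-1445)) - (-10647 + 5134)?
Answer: 852787135014776/154804111485 ≈ 5508.8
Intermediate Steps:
F(S) = 2*S
t = -107130873 (t = (2*2 - 12221)*(8937 - 168) = (4 - 12221)*8769 = -12217*8769 = -107130873)
(N/t + 6048/(-1445)) - (-10647 + 5134) = (2825/(-107130873) + 6048/(-1445)) - (-10647 + 5134) = (2825*(-1/107130873) + 6048*(-1/1445)) - 1*(-5513) = (-2825/107130873 - 6048/1445) + 5513 = -647931602029/154804111485 + 5513 = 852787135014776/154804111485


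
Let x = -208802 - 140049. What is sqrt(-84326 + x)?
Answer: I*sqrt(433177) ≈ 658.16*I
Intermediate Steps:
x = -348851
sqrt(-84326 + x) = sqrt(-84326 - 348851) = sqrt(-433177) = I*sqrt(433177)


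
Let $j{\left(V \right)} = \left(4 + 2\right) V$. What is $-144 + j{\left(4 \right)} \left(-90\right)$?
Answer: $-2304$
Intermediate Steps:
$j{\left(V \right)} = 6 V$
$-144 + j{\left(4 \right)} \left(-90\right) = -144 + 6 \cdot 4 \left(-90\right) = -144 + 24 \left(-90\right) = -144 - 2160 = -2304$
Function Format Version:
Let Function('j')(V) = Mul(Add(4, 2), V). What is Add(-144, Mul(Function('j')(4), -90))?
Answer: -2304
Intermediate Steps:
Function('j')(V) = Mul(6, V)
Add(-144, Mul(Function('j')(4), -90)) = Add(-144, Mul(Mul(6, 4), -90)) = Add(-144, Mul(24, -90)) = Add(-144, -2160) = -2304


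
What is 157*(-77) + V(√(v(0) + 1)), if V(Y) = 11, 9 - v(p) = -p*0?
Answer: -12078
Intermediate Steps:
v(p) = 9 (v(p) = 9 - (-p)*0 = 9 - 1*0 = 9 + 0 = 9)
157*(-77) + V(√(v(0) + 1)) = 157*(-77) + 11 = -12089 + 11 = -12078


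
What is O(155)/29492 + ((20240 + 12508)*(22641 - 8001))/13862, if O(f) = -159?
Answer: 7069684295091/204409052 ≈ 34586.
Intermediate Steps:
O(155)/29492 + ((20240 + 12508)*(22641 - 8001))/13862 = -159/29492 + ((20240 + 12508)*(22641 - 8001))/13862 = -159*1/29492 + (32748*14640)*(1/13862) = -159/29492 + 479430720*(1/13862) = -159/29492 + 239715360/6931 = 7069684295091/204409052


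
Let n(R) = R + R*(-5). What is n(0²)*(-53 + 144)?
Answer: 0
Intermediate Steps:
n(R) = -4*R (n(R) = R - 5*R = -4*R)
n(0²)*(-53 + 144) = (-4*0²)*(-53 + 144) = -4*0*91 = 0*91 = 0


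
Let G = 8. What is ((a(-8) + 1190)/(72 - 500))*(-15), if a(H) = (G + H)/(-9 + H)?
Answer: 8925/214 ≈ 41.706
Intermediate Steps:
a(H) = (8 + H)/(-9 + H)
((a(-8) + 1190)/(72 - 500))*(-15) = (((8 - 8)/(-9 - 8) + 1190)/(72 - 500))*(-15) = ((0/(-17) + 1190)/(-428))*(-15) = ((-1/17*0 + 1190)*(-1/428))*(-15) = ((0 + 1190)*(-1/428))*(-15) = (1190*(-1/428))*(-15) = -595/214*(-15) = 8925/214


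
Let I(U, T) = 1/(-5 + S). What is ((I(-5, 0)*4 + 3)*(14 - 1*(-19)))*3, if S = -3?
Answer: 495/2 ≈ 247.50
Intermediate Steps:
I(U, T) = -1/8 (I(U, T) = 1/(-5 - 3) = 1/(-8) = -1/8)
((I(-5, 0)*4 + 3)*(14 - 1*(-19)))*3 = ((-1/8*4 + 3)*(14 - 1*(-19)))*3 = ((-1/2 + 3)*(14 + 19))*3 = ((5/2)*33)*3 = (165/2)*3 = 495/2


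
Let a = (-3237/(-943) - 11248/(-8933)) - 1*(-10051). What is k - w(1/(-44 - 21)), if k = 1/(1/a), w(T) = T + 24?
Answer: 5492843570189/547548235 ≈ 10032.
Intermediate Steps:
a = 84707327754/8423819 (a = (-3237*(-1/943) - 11248*(-1/8933)) + 10051 = (3237/943 + 11248/8933) + 10051 = 39522985/8423819 + 10051 = 84707327754/8423819 ≈ 10056.)
w(T) = 24 + T
k = 84707327754/8423819 (k = 1/(1/(84707327754/8423819)) = 1/(8423819/84707327754) = 84707327754/8423819 ≈ 10056.)
k - w(1/(-44 - 21)) = 84707327754/8423819 - (24 + 1/(-44 - 21)) = 84707327754/8423819 - (24 + 1/(-65)) = 84707327754/8423819 - (24 - 1/65) = 84707327754/8423819 - 1*1559/65 = 84707327754/8423819 - 1559/65 = 5492843570189/547548235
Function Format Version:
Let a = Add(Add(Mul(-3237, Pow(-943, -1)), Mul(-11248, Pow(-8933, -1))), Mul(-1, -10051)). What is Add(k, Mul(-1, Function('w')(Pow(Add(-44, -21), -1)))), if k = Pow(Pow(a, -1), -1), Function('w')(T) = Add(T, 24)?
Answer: Rational(5492843570189, 547548235) ≈ 10032.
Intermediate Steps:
a = Rational(84707327754, 8423819) (a = Add(Add(Mul(-3237, Rational(-1, 943)), Mul(-11248, Rational(-1, 8933))), 10051) = Add(Add(Rational(3237, 943), Rational(11248, 8933)), 10051) = Add(Rational(39522985, 8423819), 10051) = Rational(84707327754, 8423819) ≈ 10056.)
Function('w')(T) = Add(24, T)
k = Rational(84707327754, 8423819) (k = Pow(Pow(Rational(84707327754, 8423819), -1), -1) = Pow(Rational(8423819, 84707327754), -1) = Rational(84707327754, 8423819) ≈ 10056.)
Add(k, Mul(-1, Function('w')(Pow(Add(-44, -21), -1)))) = Add(Rational(84707327754, 8423819), Mul(-1, Add(24, Pow(Add(-44, -21), -1)))) = Add(Rational(84707327754, 8423819), Mul(-1, Add(24, Pow(-65, -1)))) = Add(Rational(84707327754, 8423819), Mul(-1, Add(24, Rational(-1, 65)))) = Add(Rational(84707327754, 8423819), Mul(-1, Rational(1559, 65))) = Add(Rational(84707327754, 8423819), Rational(-1559, 65)) = Rational(5492843570189, 547548235)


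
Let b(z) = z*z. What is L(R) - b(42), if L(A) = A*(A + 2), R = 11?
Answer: -1621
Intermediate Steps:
b(z) = z²
L(A) = A*(2 + A)
L(R) - b(42) = 11*(2 + 11) - 1*42² = 11*13 - 1*1764 = 143 - 1764 = -1621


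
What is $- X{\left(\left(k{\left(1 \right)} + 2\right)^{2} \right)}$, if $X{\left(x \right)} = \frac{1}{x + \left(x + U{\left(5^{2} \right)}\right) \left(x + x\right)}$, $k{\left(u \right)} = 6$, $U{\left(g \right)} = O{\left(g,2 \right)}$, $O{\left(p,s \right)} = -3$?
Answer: $- \frac{1}{7872} \approx -0.00012703$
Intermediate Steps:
$U{\left(g \right)} = -3$
$X{\left(x \right)} = \frac{1}{x + 2 x \left(-3 + x\right)}$ ($X{\left(x \right)} = \frac{1}{x + \left(x - 3\right) \left(x + x\right)} = \frac{1}{x + \left(-3 + x\right) 2 x} = \frac{1}{x + 2 x \left(-3 + x\right)}$)
$- X{\left(\left(k{\left(1 \right)} + 2\right)^{2} \right)} = - \frac{1}{\left(6 + 2\right)^{2} \left(-5 + 2 \left(6 + 2\right)^{2}\right)} = - \frac{1}{8^{2} \left(-5 + 2 \cdot 8^{2}\right)} = - \frac{1}{64 \left(-5 + 2 \cdot 64\right)} = - \frac{1}{64 \left(-5 + 128\right)} = - \frac{1}{64 \cdot 123} = \left(-1\right) \frac{1}{7872} = - \frac{1}{7872}$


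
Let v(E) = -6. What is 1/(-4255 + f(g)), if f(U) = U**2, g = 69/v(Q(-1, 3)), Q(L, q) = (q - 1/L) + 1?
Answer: -4/16491 ≈ -0.00024256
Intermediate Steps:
Q(L, q) = 1 + q - 1/L
g = -23/2 (g = 69/(-6) = 69*(-1/6) = -23/2 ≈ -11.500)
1/(-4255 + f(g)) = 1/(-4255 + (-23/2)**2) = 1/(-4255 + 529/4) = 1/(-16491/4) = -4/16491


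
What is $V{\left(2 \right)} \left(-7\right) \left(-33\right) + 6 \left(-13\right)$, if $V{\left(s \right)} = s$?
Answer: $384$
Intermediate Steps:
$V{\left(2 \right)} \left(-7\right) \left(-33\right) + 6 \left(-13\right) = 2 \left(-7\right) \left(-33\right) + 6 \left(-13\right) = \left(-14\right) \left(-33\right) - 78 = 462 - 78 = 384$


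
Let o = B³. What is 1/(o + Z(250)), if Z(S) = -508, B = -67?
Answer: -1/301271 ≈ -3.3193e-6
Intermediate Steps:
o = -300763 (o = (-67)³ = -300763)
1/(o + Z(250)) = 1/(-300763 - 508) = 1/(-301271) = -1/301271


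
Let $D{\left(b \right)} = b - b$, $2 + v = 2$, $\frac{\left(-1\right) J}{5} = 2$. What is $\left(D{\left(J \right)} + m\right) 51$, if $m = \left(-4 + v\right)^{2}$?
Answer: $816$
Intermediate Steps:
$J = -10$ ($J = \left(-5\right) 2 = -10$)
$v = 0$ ($v = -2 + 2 = 0$)
$m = 16$ ($m = \left(-4 + 0\right)^{2} = \left(-4\right)^{2} = 16$)
$D{\left(b \right)} = 0$
$\left(D{\left(J \right)} + m\right) 51 = \left(0 + 16\right) 51 = 16 \cdot 51 = 816$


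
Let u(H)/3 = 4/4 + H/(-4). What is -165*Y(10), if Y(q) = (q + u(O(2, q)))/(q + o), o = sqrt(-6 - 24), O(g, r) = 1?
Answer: -8085/52 + 1617*I*sqrt(30)/104 ≈ -155.48 + 85.16*I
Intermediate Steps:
u(H) = 3 - 3*H/4 (u(H) = 3*(4/4 + H/(-4)) = 3*(4*(1/4) + H*(-1/4)) = 3*(1 - H/4) = 3 - 3*H/4)
o = I*sqrt(30) (o = sqrt(-30) = I*sqrt(30) ≈ 5.4772*I)
Y(q) = (9/4 + q)/(q + I*sqrt(30)) (Y(q) = (q + (3 - 3/4*1))/(q + I*sqrt(30)) = (q + (3 - 3/4))/(q + I*sqrt(30)) = (q + 9/4)/(q + I*sqrt(30)) = (9/4 + q)/(q + I*sqrt(30)))
-165*Y(10) = -165*(9/4 + 10)/(10 + I*sqrt(30)) = -165*49/((10 + I*sqrt(30))*4) = -8085/(4*(10 + I*sqrt(30)))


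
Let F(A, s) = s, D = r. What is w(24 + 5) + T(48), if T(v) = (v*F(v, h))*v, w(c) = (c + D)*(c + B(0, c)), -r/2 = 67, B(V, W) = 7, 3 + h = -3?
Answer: -17604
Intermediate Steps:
h = -6 (h = -3 - 3 = -6)
r = -134 (r = -2*67 = -134)
D = -134
w(c) = (-134 + c)*(7 + c) (w(c) = (c - 134)*(c + 7) = (-134 + c)*(7 + c))
T(v) = -6*v² (T(v) = (v*(-6))*v = (-6*v)*v = -6*v²)
w(24 + 5) + T(48) = (-938 + (24 + 5)² - 127*(24 + 5)) - 6*48² = (-938 + 29² - 127*29) - 6*2304 = (-938 + 841 - 3683) - 13824 = -3780 - 13824 = -17604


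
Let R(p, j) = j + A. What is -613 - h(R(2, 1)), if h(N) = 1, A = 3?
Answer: -614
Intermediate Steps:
R(p, j) = 3 + j (R(p, j) = j + 3 = 3 + j)
-613 - h(R(2, 1)) = -613 - 1*1 = -613 - 1 = -614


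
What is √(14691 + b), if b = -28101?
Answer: 3*I*√1490 ≈ 115.8*I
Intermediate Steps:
√(14691 + b) = √(14691 - 28101) = √(-13410) = 3*I*√1490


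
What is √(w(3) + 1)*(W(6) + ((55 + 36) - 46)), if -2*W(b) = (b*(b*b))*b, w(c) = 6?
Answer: -603*√7 ≈ -1595.4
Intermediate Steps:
W(b) = -b⁴/2 (W(b) = -b*(b*b)*b/2 = -b*b²*b/2 = -b³*b/2 = -b⁴/2)
√(w(3) + 1)*(W(6) + ((55 + 36) - 46)) = √(6 + 1)*(-½*6⁴ + ((55 + 36) - 46)) = √7*(-½*1296 + (91 - 46)) = √7*(-648 + 45) = √7*(-603) = -603*√7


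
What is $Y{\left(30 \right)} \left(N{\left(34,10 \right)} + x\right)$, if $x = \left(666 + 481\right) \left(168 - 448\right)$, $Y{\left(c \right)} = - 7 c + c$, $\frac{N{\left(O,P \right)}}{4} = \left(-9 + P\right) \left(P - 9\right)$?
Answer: $57808080$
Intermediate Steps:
$N{\left(O,P \right)} = 4 \left(-9 + P\right)^{2}$ ($N{\left(O,P \right)} = 4 \left(-9 + P\right) \left(P - 9\right) = 4 \left(-9 + P\right) \left(-9 + P\right) = 4 \left(-9 + P\right)^{2}$)
$Y{\left(c \right)} = - 6 c$
$x = -321160$ ($x = 1147 \left(-280\right) = -321160$)
$Y{\left(30 \right)} \left(N{\left(34,10 \right)} + x\right) = \left(-6\right) 30 \left(4 \left(-9 + 10\right)^{2} - 321160\right) = - 180 \left(4 \cdot 1^{2} - 321160\right) = - 180 \left(4 \cdot 1 - 321160\right) = - 180 \left(4 - 321160\right) = \left(-180\right) \left(-321156\right) = 57808080$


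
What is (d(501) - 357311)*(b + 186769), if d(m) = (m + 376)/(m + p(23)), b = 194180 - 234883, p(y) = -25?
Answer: -12421391219247/238 ≈ -5.2191e+10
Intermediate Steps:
b = -40703
d(m) = (376 + m)/(-25 + m) (d(m) = (m + 376)/(m - 25) = (376 + m)/(-25 + m))
(d(501) - 357311)*(b + 186769) = ((376 + 501)/(-25 + 501) - 357311)*(-40703 + 186769) = (877/476 - 357311)*146066 = -170079159/476*146066 = -12421391219247/238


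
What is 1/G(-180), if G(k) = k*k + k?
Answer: 1/32220 ≈ 3.1037e-5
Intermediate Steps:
G(k) = k + k² (G(k) = k² + k = k + k²)
1/G(-180) = 1/(-180*(1 - 180)) = 1/(-180*(-179)) = 1/32220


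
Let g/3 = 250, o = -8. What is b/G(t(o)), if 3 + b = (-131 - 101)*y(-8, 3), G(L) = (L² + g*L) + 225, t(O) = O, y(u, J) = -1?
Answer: -229/5711 ≈ -0.040098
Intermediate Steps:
g = 750 (g = 3*250 = 750)
G(L) = 225 + L² + 750*L (G(L) = (L² + 750*L) + 225 = 225 + L² + 750*L)
b = 229 (b = -3 + (-131 - 101)*(-1) = -3 - 232*(-1) = -3 + 232 = 229)
b/G(t(o)) = 229/(225 + (-8)² + 750*(-8)) = 229/(225 + 64 - 6000) = 229/(-5711) = 229*(-1/5711) = -229/5711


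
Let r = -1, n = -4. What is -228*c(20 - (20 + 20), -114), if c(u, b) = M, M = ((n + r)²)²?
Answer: -142500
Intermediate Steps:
M = 625 (M = ((-4 - 1)²)² = ((-5)²)² = 25² = 625)
c(u, b) = 625
-228*c(20 - (20 + 20), -114) = -228*625 = -1*142500 = -142500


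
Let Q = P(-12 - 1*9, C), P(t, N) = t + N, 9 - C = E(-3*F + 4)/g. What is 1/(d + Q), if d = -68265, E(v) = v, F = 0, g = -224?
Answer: -56/3823511 ≈ -1.4646e-5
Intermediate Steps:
C = 505/56 (C = 9 - (-3*0 + 4)/(-224) = 9 - (0 + 4)*(-1)/224 = 9 - 4*(-1)/224 = 9 - 1*(-1/56) = 9 + 1/56 = 505/56 ≈ 9.0179)
P(t, N) = N + t
Q = -671/56 (Q = 505/56 + (-12 - 1*9) = 505/56 + (-12 - 9) = 505/56 - 21 = -671/56 ≈ -11.982)
1/(d + Q) = 1/(-68265 - 671/56) = 1/(-3823511/56) = -56/3823511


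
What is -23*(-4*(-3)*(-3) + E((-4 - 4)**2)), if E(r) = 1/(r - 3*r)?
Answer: 106007/128 ≈ 828.18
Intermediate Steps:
E(r) = -1/(2*r) (E(r) = 1/(-2*r) = -1/(2*r))
-23*(-4*(-3)*(-3) + E((-4 - 4)**2)) = -23*(-4*(-3)*(-3) - 1/(2*(-4 - 4)**2)) = -23*(12*(-3) - 1/(2*((-8)**2))) = -23*(-36 - 1/2/64) = -23*(-36 - 1/2*1/64) = -23*(-36 - 1/128) = -23*(-4609/128) = 106007/128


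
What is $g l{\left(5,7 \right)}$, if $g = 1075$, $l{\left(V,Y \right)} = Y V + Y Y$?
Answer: $90300$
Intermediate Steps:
$l{\left(V,Y \right)} = Y^{2} + V Y$ ($l{\left(V,Y \right)} = V Y + Y^{2} = Y^{2} + V Y$)
$g l{\left(5,7 \right)} = 1075 \cdot 7 \left(5 + 7\right) = 1075 \cdot 7 \cdot 12 = 1075 \cdot 84 = 90300$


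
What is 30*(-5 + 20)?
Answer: 450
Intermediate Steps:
30*(-5 + 20) = 30*15 = 450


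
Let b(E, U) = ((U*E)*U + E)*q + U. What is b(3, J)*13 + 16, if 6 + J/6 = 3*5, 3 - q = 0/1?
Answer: 342007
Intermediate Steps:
q = 3 (q = 3 - 0/1 = 3 - 0 = 3 - 1*0 = 3 + 0 = 3)
J = 54 (J = -36 + 6*(3*5) = -36 + 6*15 = -36 + 90 = 54)
b(E, U) = U + 3*E + 3*E*U**2 (b(E, U) = ((U*E)*U + E)*3 + U = ((E*U)*U + E)*3 + U = (E*U**2 + E)*3 + U = (E + E*U**2)*3 + U = (3*E + 3*E*U**2) + U = U + 3*E + 3*E*U**2)
b(3, J)*13 + 16 = (54 + 3*3 + 3*3*54**2)*13 + 16 = (54 + 9 + 3*3*2916)*13 + 16 = (54 + 9 + 26244)*13 + 16 = 26307*13 + 16 = 341991 + 16 = 342007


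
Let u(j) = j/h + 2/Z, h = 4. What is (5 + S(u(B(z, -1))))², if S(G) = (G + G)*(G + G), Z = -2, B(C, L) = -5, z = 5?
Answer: 10201/16 ≈ 637.56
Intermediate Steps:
u(j) = -1 + j/4 (u(j) = j/4 + 2/(-2) = j*(¼) + 2*(-½) = j/4 - 1 = -1 + j/4)
S(G) = 4*G² (S(G) = (2*G)*(2*G) = 4*G²)
(5 + S(u(B(z, -1))))² = (5 + 4*(-1 + (¼)*(-5))²)² = (5 + 4*(-1 - 5/4)²)² = (5 + 4*(-9/4)²)² = (5 + 4*(81/16))² = (5 + 81/4)² = (101/4)² = 10201/16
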